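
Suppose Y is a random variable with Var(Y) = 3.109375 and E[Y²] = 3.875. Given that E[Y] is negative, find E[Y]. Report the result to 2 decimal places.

(E[Y])² = E[Y²] − Var(Y) = 3.875 − 3.109375 = 0.765625
E[Y] = −√0.765625 = -0.875

-0.88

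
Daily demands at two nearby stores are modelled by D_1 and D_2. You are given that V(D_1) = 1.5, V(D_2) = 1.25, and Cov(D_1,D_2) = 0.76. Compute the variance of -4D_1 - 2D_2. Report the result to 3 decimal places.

V(-4D_1 - 2D_2) = (-4)²·V(D_1) + (-2)²·V(D_2) + 2·(-4)·(-2)·Cov(D_1,D_2)
= 16·1.5 + 4·1.25 + 16·0.76 = 41.16

41.160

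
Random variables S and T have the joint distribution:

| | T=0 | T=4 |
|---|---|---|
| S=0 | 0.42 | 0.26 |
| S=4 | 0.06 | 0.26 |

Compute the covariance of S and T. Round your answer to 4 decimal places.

1.4976

E[S] = 1.28,  E[T] = 2.08
E[ST] = 4.16
Cov(S,T) = E[ST] − E[S]E[T] = 4.16 − (1.28)(2.08) = 1.4976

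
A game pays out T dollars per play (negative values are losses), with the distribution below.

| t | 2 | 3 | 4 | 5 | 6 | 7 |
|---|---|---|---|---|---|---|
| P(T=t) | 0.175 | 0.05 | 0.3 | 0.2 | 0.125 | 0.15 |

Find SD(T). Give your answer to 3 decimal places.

E[T] = (2)(0.175) + (3)(0.05) + (4)(0.3) + (5)(0.2) + (6)(0.125) + (7)(0.15) = 4.5
E[T²] = (2)²(0.175) + (3)²(0.05) + (4)²(0.3) + (5)²(0.2) + (6)²(0.125) + (7)²(0.15) = 22.8
Var(T) = E[T²] − (E[T])² = 22.8 − (4.5)² = 2.55
SD(T) = √2.55 ≈ 1.597

1.597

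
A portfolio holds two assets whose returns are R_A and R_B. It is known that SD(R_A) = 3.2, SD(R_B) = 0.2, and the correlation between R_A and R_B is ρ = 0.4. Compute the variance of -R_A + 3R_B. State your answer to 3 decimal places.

var(R_A) = (3.2)² = 10.24;  var(R_B) = (0.2)² = 0.04
Cov(R_A,R_B) = ρ·SD(R_A)·SD(R_B) = 0.4·3.2·0.2 = 0.256
var(-R_A + 3R_B) = (-1)²·var(R_A) + (3)²·var(R_B) + 2·(-1)·(3)·Cov(R_A,R_B)
= 1·10.24 + 9·0.04 + -6·0.256 = 9.064

9.064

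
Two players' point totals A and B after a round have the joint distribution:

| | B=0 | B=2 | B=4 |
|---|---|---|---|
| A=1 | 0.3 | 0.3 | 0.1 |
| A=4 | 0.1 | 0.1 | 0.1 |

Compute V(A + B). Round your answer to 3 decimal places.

E[A] = 1.9,  E[B] = 1.6,  E[AB] = 3.4
V(A) = 5.5 − (1.9)² = 1.89;  V(B) = 4.8 − (1.6)² = 2.24
Cov(A,B) = 3.4 − (1.9)(1.6) = 0.36
V(A + B) = (1)²·1.89 + (1)²·2.24 + 2·(1)·(1)·0.36 = 4.85

4.850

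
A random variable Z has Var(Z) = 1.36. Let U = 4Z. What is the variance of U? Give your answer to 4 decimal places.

21.7600

Var(4Z) = (4)²·Var(Z) = 16·1.36 = 21.76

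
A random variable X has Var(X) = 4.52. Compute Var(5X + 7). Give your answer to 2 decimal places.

Var(5X + 7) = (5)²·Var(X) = 25·4.52 = 113

113.00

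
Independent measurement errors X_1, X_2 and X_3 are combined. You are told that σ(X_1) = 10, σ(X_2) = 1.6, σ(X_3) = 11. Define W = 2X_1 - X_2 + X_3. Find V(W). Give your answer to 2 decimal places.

V(X_1) = 100, V(X_2) = 2.56, V(X_3) = 121
By independence, V(W) = (2)²V(X_1) + (-1)²V(X_2) + (1)²V(X_3)
= (2)²·100 + (-1)²·2.56 + (1)²·121 = 523.56

523.56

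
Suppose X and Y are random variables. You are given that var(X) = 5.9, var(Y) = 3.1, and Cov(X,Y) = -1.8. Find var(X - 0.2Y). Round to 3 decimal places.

var(X - 0.2Y) = (1)²·var(X) + (-0.2)²·var(Y) + 2·(1)·(-0.2)·Cov(X,Y)
= 1·5.9 + 0.04·3.1 + -0.4·-1.8 = 6.744

6.744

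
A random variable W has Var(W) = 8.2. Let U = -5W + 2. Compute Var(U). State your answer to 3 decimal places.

205.000

Var(-5W + 2) = (-5)²·Var(W) = 25·8.2 = 205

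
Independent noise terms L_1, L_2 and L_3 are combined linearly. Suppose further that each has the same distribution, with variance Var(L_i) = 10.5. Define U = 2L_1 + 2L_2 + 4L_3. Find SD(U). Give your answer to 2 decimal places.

15.87

By independence, Var(U) = (2)²Var(L_1) + (2)²Var(L_2) + (4)²Var(L_3)
= (2)²·10.5 + (2)²·10.5 + (4)²·10.5 = 252
SD(U) = √252 ≈ 15.87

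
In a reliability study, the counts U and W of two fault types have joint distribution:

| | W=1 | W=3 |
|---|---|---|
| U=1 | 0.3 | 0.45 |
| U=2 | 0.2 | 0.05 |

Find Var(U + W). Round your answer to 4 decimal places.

E[U] = 1.25,  E[W] = 2,  E[UW] = 2.35
Var(U) = 1.75 − (1.25)² = 0.1875;  Var(W) = 5 − (2)² = 1
cov(U,W) = 2.35 − (1.25)(2) = -0.15
Var(U + W) = (1)²·0.1875 + (1)²·1 + 2·(1)·(1)·-0.15 = 0.8875

0.8875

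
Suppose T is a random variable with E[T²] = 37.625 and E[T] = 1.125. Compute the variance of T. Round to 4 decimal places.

36.3594

Var(T) = 37.625 − (1.125)² = 36.359375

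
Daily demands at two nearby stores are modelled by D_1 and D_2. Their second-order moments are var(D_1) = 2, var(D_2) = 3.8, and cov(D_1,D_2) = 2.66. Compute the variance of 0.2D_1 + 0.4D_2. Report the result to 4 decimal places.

var(0.2D_1 + 0.4D_2) = (0.2)²·var(D_1) + (0.4)²·var(D_2) + 2·(0.2)·(0.4)·cov(D_1,D_2)
= 0.04·2 + 0.16·3.8 + 0.16·2.66 = 1.1136

1.1136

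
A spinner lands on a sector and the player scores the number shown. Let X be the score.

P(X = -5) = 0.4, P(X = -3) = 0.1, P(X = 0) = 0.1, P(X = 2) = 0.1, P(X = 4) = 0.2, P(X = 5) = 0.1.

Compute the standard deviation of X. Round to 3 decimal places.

4.045

E[X] = (-5)(0.4) + (-3)(0.1) + (0)(0.1) + (2)(0.1) + (4)(0.2) + (5)(0.1) = -0.8
E[X²] = (-5)²(0.4) + (-3)²(0.1) + (0)²(0.1) + (2)²(0.1) + (4)²(0.2) + (5)²(0.1) = 17
Var(X) = E[X²] − (E[X])² = 17 − (-0.8)² = 16.36
σ(X) = √16.36 ≈ 4.045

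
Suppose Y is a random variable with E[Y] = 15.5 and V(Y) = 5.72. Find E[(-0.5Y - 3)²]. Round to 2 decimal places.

116.99

E[-0.5Y - 3] = -0.5·15.5 − 3 = -10.75
V(-0.5Y - 3) = (-0.5)²·5.72 = 1.43
E[(-0.5Y - 3)²] = V((-0.5Y - 3)) + (E[(-0.5Y - 3)])² = 1.43 + (-10.75)² = 116.9925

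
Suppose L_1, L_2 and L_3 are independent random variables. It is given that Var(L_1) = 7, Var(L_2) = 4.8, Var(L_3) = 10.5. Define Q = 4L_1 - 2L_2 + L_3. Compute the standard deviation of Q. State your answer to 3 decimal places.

By independence, Var(Q) = (4)²Var(L_1) + (-2)²Var(L_2) + (1)²Var(L_3)
= (4)²·7 + (-2)²·4.8 + (1)²·10.5 = 141.7
SD(Q) = √141.7 ≈ 11.904

11.904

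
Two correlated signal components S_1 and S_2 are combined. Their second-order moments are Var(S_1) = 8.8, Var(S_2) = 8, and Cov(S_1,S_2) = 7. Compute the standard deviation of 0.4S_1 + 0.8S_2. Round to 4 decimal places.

Var(0.4S_1 + 0.8S_2) = (0.4)²·Var(S_1) + (0.8)²·Var(S_2) + 2·(0.4)·(0.8)·Cov(S_1,S_2)
= 0.16·8.8 + 0.64·8 + 0.64·7 = 11.008
sd(0.4S_1 + 0.8S_2) = √11.008 ≈ 3.3178

3.3178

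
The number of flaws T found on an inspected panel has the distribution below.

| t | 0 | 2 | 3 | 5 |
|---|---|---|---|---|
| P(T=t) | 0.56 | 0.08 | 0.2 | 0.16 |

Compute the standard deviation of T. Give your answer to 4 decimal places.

1.9200

E[T] = (0)(0.56) + (2)(0.08) + (3)(0.2) + (5)(0.16) = 1.56
E[T²] = (0)²(0.56) + (2)²(0.08) + (3)²(0.2) + (5)²(0.16) = 6.12
var(T) = E[T²] − (E[T])² = 6.12 − (1.56)² = 3.6864
σ(T) = √3.6864 ≈ 1.9200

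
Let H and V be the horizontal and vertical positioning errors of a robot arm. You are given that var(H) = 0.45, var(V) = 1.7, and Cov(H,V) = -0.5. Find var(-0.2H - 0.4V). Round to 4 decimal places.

0.2100

var(-0.2H - 0.4V) = (-0.2)²·var(H) + (-0.4)²·var(V) + 2·(-0.2)·(-0.4)·Cov(H,V)
= 0.04·0.45 + 0.16·1.7 + 0.16·-0.5 = 0.21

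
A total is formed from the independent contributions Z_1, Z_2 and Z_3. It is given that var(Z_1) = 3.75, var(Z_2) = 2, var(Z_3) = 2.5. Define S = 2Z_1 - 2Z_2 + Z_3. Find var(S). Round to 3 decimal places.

By independence, var(S) = (2)²var(Z_1) + (-2)²var(Z_2) + (1)²var(Z_3)
= (2)²·3.75 + (-2)²·2 + (1)²·2.5 = 25.5

25.500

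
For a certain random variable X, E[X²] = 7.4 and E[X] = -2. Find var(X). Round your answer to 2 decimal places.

var(X) = 7.4 − (-2)² = 3.4

3.40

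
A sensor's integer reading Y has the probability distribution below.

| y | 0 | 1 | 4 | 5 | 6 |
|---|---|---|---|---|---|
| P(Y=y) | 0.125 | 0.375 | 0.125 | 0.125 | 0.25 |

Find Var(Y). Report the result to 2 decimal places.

E[Y] = (0)(0.125) + (1)(0.375) + (4)(0.125) + (5)(0.125) + (6)(0.25) = 3
E[Y²] = (0)²(0.125) + (1)²(0.375) + (4)²(0.125) + (5)²(0.125) + (6)²(0.25) = 14.5
Var(Y) = E[Y²] − (E[Y])² = 14.5 − (3)² = 5.5

5.50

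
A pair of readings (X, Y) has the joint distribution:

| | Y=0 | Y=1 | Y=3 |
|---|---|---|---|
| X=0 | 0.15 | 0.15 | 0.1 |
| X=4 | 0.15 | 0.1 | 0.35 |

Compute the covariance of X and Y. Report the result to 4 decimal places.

E[X] = 2.4,  E[Y] = 1.6
E[XY] = 4.6
cov(X,Y) = E[XY] − E[X]E[Y] = 4.6 − (2.4)(1.6) = 0.76

0.7600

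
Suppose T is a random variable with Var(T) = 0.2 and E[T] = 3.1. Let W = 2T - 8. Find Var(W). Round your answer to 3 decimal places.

0.800

Var(2T - 8) = (2)²·Var(T) = 4·0.2 = 0.8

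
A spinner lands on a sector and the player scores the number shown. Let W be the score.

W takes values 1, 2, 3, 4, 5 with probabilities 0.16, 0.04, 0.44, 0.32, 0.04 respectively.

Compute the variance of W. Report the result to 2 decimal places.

1.16

E[W] = (1)(0.16) + (2)(0.04) + (3)(0.44) + (4)(0.32) + (5)(0.04) = 3.04
E[W²] = (1)²(0.16) + (2)²(0.04) + (3)²(0.44) + (4)²(0.32) + (5)²(0.04) = 10.4
Var(W) = E[W²] − (E[W])² = 10.4 − (3.04)² = 1.1584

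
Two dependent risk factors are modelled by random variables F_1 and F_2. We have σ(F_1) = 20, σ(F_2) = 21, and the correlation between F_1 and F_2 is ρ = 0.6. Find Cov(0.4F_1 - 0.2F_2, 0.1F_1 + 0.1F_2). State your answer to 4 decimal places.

12.2200

V(F_1) = (20)² = 400;  V(F_2) = (21)² = 441
Cov(F_1,F_2) = ρ·σ(F_1)·σ(F_2) = 0.6·20·21 = 252
Cov(0.4F_1 - 0.2F_2, 0.1F_1 + 0.1F_2) = (0.4)(0.1)V(F_1) + (-0.2)(0.1)V(F_2) + [(0.4)(0.1) + (-0.2)(0.1)]Cov(F_1,F_2)
= 0.04·400 + -0.02·441 + 0.02·252 = 12.22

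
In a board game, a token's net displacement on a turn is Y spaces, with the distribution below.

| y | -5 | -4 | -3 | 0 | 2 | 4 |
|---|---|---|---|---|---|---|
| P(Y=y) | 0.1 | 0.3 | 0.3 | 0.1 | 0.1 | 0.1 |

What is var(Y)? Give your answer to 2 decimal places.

8.00

E[Y] = (-5)(0.1) + (-4)(0.3) + (-3)(0.3) + (0)(0.1) + (2)(0.1) + (4)(0.1) = -2
E[Y²] = (-5)²(0.1) + (-4)²(0.3) + (-3)²(0.3) + (0)²(0.1) + (2)²(0.1) + (4)²(0.1) = 12
var(Y) = E[Y²] − (E[Y])² = 12 − (-2)² = 8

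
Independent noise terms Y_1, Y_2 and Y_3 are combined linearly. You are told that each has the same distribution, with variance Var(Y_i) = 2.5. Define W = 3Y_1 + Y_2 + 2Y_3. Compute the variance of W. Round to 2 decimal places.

35.00

By independence, Var(W) = (3)²Var(Y_1) + (1)²Var(Y_2) + (2)²Var(Y_3)
= (3)²·2.5 + (1)²·2.5 + (2)²·2.5 = 35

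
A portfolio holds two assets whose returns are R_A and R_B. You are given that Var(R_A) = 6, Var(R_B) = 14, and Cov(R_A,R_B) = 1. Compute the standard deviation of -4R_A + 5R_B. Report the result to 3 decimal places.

Var(-4R_A + 5R_B) = (-4)²·Var(R_A) + (5)²·Var(R_B) + 2·(-4)·(5)·Cov(R_A,R_B)
= 16·6 + 25·14 + -40·1 = 406
σ(-4R_A + 5R_B) = √406 ≈ 20.149

20.149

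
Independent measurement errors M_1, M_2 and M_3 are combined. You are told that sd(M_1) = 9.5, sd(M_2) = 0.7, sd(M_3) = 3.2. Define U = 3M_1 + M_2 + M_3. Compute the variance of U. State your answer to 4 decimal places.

822.9800

var(M_1) = 90.25, var(M_2) = 0.49, var(M_3) = 10.24
By independence, var(U) = (3)²var(M_1) + (1)²var(M_2) + (1)²var(M_3)
= (3)²·90.25 + (1)²·0.49 + (1)²·10.24 = 822.98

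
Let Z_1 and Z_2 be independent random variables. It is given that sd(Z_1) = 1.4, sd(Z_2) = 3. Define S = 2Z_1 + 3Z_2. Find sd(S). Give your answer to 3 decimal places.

Var(Z_1) = 1.96, Var(Z_2) = 9
By independence, Var(S) = (2)²Var(Z_1) + (3)²Var(Z_2)
= (2)²·1.96 + (3)²·9 = 88.84
sd(S) = √88.84 ≈ 9.425

9.425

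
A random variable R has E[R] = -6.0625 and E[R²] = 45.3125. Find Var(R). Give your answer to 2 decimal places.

Var(R) = 45.3125 − (-6.0625)² = 8.55859375

8.56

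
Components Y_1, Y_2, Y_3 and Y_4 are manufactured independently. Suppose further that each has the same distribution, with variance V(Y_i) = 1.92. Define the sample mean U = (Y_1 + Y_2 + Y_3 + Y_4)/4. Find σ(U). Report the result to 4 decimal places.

0.6928

By independence, V(U) = (0.25)²V(Y_1) + (0.25)²V(Y_2) + (0.25)²V(Y_3) + (0.25)²V(Y_4)
= (0.25)²·1.92 + (0.25)²·1.92 + (0.25)²·1.92 + (0.25)²·1.92 = 0.48
σ(U) = √0.48 ≈ 0.6928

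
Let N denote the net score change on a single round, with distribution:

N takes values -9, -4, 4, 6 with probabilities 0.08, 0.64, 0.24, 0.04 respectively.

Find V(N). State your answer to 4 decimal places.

17.6736

E[N] = (-9)(0.08) + (-4)(0.64) + (4)(0.24) + (6)(0.04) = -2.08
E[N²] = (-9)²(0.08) + (-4)²(0.64) + (4)²(0.24) + (6)²(0.04) = 22
V(N) = E[N²] − (E[N])² = 22 − (-2.08)² = 17.6736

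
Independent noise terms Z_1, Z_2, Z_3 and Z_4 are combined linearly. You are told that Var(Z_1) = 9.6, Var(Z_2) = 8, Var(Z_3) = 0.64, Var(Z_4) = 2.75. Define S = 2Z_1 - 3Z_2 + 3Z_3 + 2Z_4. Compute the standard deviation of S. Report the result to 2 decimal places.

11.28

By independence, Var(S) = (2)²Var(Z_1) + (-3)²Var(Z_2) + (3)²Var(Z_3) + (2)²Var(Z_4)
= (2)²·9.6 + (-3)²·8 + (3)²·0.64 + (2)²·2.75 = 127.16
sd(S) = √127.16 ≈ 11.28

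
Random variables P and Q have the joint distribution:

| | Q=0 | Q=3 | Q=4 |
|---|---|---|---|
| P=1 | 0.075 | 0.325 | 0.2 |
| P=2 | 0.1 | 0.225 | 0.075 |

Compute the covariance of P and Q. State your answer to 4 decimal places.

-0.1250

E[P] = 1.4,  E[Q] = 2.75
E[PQ] = 3.725
Cov(P,Q) = E[PQ] − E[P]E[Q] = 3.725 − (1.4)(2.75) = -0.125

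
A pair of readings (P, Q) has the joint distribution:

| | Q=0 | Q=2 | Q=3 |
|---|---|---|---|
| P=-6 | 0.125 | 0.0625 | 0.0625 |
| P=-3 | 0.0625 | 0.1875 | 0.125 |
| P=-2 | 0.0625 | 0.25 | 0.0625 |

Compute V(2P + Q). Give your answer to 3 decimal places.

12.750

E[P] = -3.375,  E[Q] = 1.75,  E[PQ] = -5.5
V(P) = 13.875 − (-3.375)² = 2.484375;  V(Q) = 4.25 − (1.75)² = 1.1875
Cov(P,Q) = -5.5 − (-3.375)(1.75) = 0.40625
V(2P + Q) = (2)²·2.484375 + (1)²·1.1875 + 2·(2)·(1)·0.40625 = 12.75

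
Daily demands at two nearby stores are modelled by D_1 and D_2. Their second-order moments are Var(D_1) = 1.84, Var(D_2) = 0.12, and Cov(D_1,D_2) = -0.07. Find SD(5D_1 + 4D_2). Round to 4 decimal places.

6.7171

Var(5D_1 + 4D_2) = (5)²·Var(D_1) + (4)²·Var(D_2) + 2·(5)·(4)·Cov(D_1,D_2)
= 25·1.84 + 16·0.12 + 40·-0.07 = 45.12
SD(5D_1 + 4D_2) = √45.12 ≈ 6.7171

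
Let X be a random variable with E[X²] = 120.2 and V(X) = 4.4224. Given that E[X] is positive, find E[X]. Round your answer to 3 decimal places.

(E[X])² = E[X²] − V(X) = 120.2 − 4.4224 = 115.7776
E[X] = √115.7776 = 10.76

10.760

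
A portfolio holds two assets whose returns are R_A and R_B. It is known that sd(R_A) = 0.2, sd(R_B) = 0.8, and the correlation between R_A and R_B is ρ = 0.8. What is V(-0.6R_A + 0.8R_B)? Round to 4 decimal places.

V(R_A) = (0.2)² = 0.04;  V(R_B) = (0.8)² = 0.64
cov(R_A,R_B) = ρ·sd(R_A)·sd(R_B) = 0.8·0.2·0.8 = 0.128
V(-0.6R_A + 0.8R_B) = (-0.6)²·V(R_A) + (0.8)²·V(R_B) + 2·(-0.6)·(0.8)·cov(R_A,R_B)
= 0.36·0.04 + 0.64·0.64 + -0.96·0.128 = 0.30112

0.3011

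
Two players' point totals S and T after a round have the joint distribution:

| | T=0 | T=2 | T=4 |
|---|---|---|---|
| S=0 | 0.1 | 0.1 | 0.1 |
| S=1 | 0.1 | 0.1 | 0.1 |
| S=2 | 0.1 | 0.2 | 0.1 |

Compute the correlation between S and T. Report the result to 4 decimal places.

E[S] = 1.1,  E[T] = 2
E[ST] = 2.2
cov(S,T) = E[ST] − E[S]E[T] = 2.2 − (1.1)(2) = 0
V(S) = 0.69,  V(T) = 2.4
ρ = 0 / √(0.69·2.4) ≈ 0.0000

0.0000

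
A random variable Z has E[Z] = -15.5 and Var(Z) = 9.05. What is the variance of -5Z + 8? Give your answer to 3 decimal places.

226.250

Var(-5Z + 8) = (-5)²·Var(Z) = 25·9.05 = 226.25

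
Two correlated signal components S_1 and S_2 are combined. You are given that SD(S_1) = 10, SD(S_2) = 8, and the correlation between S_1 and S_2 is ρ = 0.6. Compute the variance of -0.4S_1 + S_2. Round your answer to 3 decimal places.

var(S_1) = (10)² = 100;  var(S_2) = (8)² = 64
Cov(S_1,S_2) = ρ·SD(S_1)·SD(S_2) = 0.6·10·8 = 48
var(-0.4S_1 + S_2) = (-0.4)²·var(S_1) + (1)²·var(S_2) + 2·(-0.4)·(1)·Cov(S_1,S_2)
= 0.16·100 + 1·64 + -0.8·48 = 41.6

41.600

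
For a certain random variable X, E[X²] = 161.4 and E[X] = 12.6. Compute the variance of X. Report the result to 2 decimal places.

V(X) = 161.4 − (12.6)² = 2.64

2.64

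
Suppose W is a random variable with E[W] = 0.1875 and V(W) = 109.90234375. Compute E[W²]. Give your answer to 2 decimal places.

E[W²] = V(W) + (E[W])² = 109.90234375 + (0.1875)² = 109.9375

109.94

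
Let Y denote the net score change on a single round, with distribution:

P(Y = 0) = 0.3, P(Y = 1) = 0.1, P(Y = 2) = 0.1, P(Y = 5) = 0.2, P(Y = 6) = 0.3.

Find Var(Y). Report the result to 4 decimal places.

E[Y] = (0)(0.3) + (1)(0.1) + (2)(0.1) + (5)(0.2) + (6)(0.3) = 3.1
E[Y²] = (0)²(0.3) + (1)²(0.1) + (2)²(0.1) + (5)²(0.2) + (6)²(0.3) = 16.3
Var(Y) = E[Y²] − (E[Y])² = 16.3 − (3.1)² = 6.69

6.6900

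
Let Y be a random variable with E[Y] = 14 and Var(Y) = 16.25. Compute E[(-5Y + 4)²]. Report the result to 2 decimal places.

4762.25

E[-5Y + 4] = -5·14 + 4 = -66
Var(-5Y + 4) = (-5)²·16.25 = 406.25
E[(-5Y + 4)²] = Var((-5Y + 4)) + (E[(-5Y + 4)])² = 406.25 + (-66)² = 4762.25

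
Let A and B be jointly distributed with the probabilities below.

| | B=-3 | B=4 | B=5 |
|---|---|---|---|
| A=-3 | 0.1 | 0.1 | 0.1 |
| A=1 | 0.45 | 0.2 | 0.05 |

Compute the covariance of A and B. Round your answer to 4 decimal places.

E[A] = -0.2,  E[B] = 0.3
E[AB] = -2.1
Cov(A,B) = E[AB] − E[A]E[B] = -2.1 − (-0.2)(0.3) = -2.04

-2.0400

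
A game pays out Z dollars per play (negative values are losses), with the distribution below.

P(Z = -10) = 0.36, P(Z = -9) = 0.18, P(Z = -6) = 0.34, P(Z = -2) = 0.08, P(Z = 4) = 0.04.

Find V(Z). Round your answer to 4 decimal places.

11.0724

E[Z] = (-10)(0.36) + (-9)(0.18) + (-6)(0.34) + (-2)(0.08) + (4)(0.04) = -7.26
E[Z²] = (-10)²(0.36) + (-9)²(0.18) + (-6)²(0.34) + (-2)²(0.08) + (4)²(0.04) = 63.78
V(Z) = E[Z²] − (E[Z])² = 63.78 − (-7.26)² = 11.0724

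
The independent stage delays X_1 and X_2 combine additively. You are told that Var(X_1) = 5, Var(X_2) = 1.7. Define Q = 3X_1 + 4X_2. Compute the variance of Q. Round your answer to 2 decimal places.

72.20

By independence, Var(Q) = (3)²Var(X_1) + (4)²Var(X_2)
= (3)²·5 + (4)²·1.7 = 72.2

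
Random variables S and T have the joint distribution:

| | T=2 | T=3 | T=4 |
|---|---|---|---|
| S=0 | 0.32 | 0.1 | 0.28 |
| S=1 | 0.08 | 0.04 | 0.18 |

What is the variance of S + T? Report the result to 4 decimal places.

1.2304

E[S] = 0.3,  E[T] = 3.06,  E[ST] = 1
Var(S) = 0.3 − (0.3)² = 0.21;  Var(T) = 10.22 − (3.06)² = 0.8564
Cov(S,T) = 1 − (0.3)(3.06) = 0.082
Var(S + T) = (1)²·0.21 + (1)²·0.8564 + 2·(1)·(1)·0.082 = 1.2304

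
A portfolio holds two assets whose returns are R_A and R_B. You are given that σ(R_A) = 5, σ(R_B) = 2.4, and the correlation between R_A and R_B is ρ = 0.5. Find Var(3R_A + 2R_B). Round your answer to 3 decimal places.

320.040

Var(R_A) = (5)² = 25;  Var(R_B) = (2.4)² = 5.76
Cov(R_A,R_B) = ρ·σ(R_A)·σ(R_B) = 0.5·5·2.4 = 6
Var(3R_A + 2R_B) = (3)²·Var(R_A) + (2)²·Var(R_B) + 2·(3)·(2)·Cov(R_A,R_B)
= 9·25 + 4·5.76 + 12·6 = 320.04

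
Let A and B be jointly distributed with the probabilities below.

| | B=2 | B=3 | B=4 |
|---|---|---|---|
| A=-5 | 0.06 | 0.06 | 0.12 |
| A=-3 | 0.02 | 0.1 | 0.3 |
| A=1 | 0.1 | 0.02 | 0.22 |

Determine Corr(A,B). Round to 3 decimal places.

-0.024

E[A] = -2.12,  E[B] = 3.46
E[AB] = -7.38
Cov(A,B) = E[AB] − E[A]E[B] = -7.38 − (-2.12)(3.46) = -0.0448
V(A) = 5.6256,  V(B) = 0.6084
ρ = -0.0448 / √(5.6256·0.6084) ≈ -0.024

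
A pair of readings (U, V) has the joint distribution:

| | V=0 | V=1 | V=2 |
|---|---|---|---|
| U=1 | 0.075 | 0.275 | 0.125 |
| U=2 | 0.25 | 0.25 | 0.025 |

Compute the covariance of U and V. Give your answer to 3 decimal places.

E[U] = 1.525,  E[V] = 0.825
E[UV] = 1.125
cov(U,V) = E[UV] − E[U]E[V] = 1.125 − (1.525)(0.825) = -0.133125

-0.133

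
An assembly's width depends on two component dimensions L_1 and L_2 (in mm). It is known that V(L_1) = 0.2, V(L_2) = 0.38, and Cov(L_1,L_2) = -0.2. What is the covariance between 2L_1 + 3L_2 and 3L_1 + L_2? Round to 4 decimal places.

Cov(2L_1 + 3L_2, 3L_1 + L_2) = (2)(3)V(L_1) + (3)(1)V(L_2) + [(2)(1) + (3)(3)]Cov(L_1,L_2)
= 6·0.2 + 3·0.38 + 11·-0.2 = 0.14

0.1400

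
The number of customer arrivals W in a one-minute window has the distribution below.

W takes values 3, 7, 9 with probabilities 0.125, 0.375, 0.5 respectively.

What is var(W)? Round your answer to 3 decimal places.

E[W] = (3)(0.125) + (7)(0.375) + (9)(0.5) = 7.5
E[W²] = (3)²(0.125) + (7)²(0.375) + (9)²(0.5) = 60
var(W) = E[W²] − (E[W])² = 60 − (7.5)² = 3.75

3.750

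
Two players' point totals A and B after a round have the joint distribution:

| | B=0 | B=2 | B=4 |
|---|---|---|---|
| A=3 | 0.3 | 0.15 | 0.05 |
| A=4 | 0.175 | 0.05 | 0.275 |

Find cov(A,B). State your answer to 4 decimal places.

0.3500

E[A] = 3.5,  E[B] = 1.7
E[AB] = 6.3
cov(A,B) = E[AB] − E[A]E[B] = 6.3 − (3.5)(1.7) = 0.35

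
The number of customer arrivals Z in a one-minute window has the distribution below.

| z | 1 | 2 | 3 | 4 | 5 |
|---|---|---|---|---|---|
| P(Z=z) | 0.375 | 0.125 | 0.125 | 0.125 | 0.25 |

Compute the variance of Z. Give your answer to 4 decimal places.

2.6875

E[Z] = (1)(0.375) + (2)(0.125) + (3)(0.125) + (4)(0.125) + (5)(0.25) = 2.75
E[Z²] = (1)²(0.375) + (2)²(0.125) + (3)²(0.125) + (4)²(0.125) + (5)²(0.25) = 10.25
var(Z) = E[Z²] − (E[Z])² = 10.25 − (2.75)² = 2.6875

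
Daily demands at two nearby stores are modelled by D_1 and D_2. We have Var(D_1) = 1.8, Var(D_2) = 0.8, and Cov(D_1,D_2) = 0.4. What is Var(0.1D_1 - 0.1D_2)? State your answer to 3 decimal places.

Var(0.1D_1 - 0.1D_2) = (0.1)²·Var(D_1) + (-0.1)²·Var(D_2) + 2·(0.1)·(-0.1)·Cov(D_1,D_2)
= 0.01·1.8 + 0.01·0.8 + -0.02·0.4 = 0.018

0.018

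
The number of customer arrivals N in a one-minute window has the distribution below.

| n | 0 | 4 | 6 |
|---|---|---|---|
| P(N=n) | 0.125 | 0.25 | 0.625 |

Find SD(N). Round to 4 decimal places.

1.9843

E[N] = (0)(0.125) + (4)(0.25) + (6)(0.625) = 4.75
E[N²] = (0)²(0.125) + (4)²(0.25) + (6)²(0.625) = 26.5
Var(N) = E[N²] − (E[N])² = 26.5 − (4.75)² = 3.9375
SD(N) = √3.9375 ≈ 1.9843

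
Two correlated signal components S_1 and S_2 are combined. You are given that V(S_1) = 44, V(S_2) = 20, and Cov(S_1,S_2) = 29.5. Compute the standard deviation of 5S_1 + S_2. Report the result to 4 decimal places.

37.6165

V(5S_1 + S_2) = (5)²·V(S_1) + (1)²·V(S_2) + 2·(5)·(1)·Cov(S_1,S_2)
= 25·44 + 1·20 + 10·29.5 = 1415
SD(5S_1 + S_2) = √1415 ≈ 37.6165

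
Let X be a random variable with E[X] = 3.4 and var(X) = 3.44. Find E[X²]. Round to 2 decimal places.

15.00

E[X²] = var(X) + (E[X])² = 3.44 + (3.4)² = 15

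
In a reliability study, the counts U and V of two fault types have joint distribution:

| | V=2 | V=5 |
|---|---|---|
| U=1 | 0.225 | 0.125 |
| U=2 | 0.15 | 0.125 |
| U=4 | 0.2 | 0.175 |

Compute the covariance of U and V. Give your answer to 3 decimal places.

E[U] = 2.4,  E[V] = 3.275
E[UV] = 8.025
Cov(U,V) = E[UV] − E[U]E[V] = 8.025 − (2.4)(3.275) = 0.165

0.165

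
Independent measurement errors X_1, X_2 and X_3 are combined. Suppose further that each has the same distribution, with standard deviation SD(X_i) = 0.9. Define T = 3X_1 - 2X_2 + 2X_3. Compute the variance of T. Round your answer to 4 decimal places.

13.7700

Var(X_i) = (0.9)² = 0.81
By independence, Var(T) = (3)²Var(X_1) + (-2)²Var(X_2) + (2)²Var(X_3)
= (3)²·0.81 + (-2)²·0.81 + (2)²·0.81 = 13.77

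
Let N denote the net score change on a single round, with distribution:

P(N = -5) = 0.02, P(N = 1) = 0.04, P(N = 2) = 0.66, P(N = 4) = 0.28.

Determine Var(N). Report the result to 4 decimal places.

1.9956

E[N] = (-5)(0.02) + (1)(0.04) + (2)(0.66) + (4)(0.28) = 2.38
E[N²] = (-5)²(0.02) + (1)²(0.04) + (2)²(0.66) + (4)²(0.28) = 7.66
Var(N) = E[N²] − (E[N])² = 7.66 − (2.38)² = 1.9956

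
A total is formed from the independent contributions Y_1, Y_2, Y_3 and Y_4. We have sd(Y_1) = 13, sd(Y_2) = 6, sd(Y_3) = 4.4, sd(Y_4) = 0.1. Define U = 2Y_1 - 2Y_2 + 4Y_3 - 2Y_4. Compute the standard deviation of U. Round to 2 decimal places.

33.61

Var(Y_1) = 169, Var(Y_2) = 36, Var(Y_3) = 19.36, Var(Y_4) = 0.01
By independence, Var(U) = (2)²Var(Y_1) + (-2)²Var(Y_2) + (4)²Var(Y_3) + (-2)²Var(Y_4)
= (2)²·169 + (-2)²·36 + (4)²·19.36 + (-2)²·0.01 = 1129.8
sd(U) = √1129.8 ≈ 33.61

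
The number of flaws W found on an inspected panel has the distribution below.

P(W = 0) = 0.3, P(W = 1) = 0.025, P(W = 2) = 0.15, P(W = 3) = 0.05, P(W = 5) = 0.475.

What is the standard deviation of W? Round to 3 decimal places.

2.197

E[W] = (0)(0.3) + (1)(0.025) + (2)(0.15) + (3)(0.05) + (5)(0.475) = 2.85
E[W²] = (0)²(0.3) + (1)²(0.025) + (2)²(0.15) + (3)²(0.05) + (5)²(0.475) = 12.95
V(W) = E[W²] − (E[W])² = 12.95 − (2.85)² = 4.8275
SD(W) = √4.8275 ≈ 2.197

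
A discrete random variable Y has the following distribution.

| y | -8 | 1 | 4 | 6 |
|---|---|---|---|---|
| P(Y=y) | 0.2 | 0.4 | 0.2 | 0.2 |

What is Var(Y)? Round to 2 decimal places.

E[Y] = (-8)(0.2) + (1)(0.4) + (4)(0.2) + (6)(0.2) = 0.8
E[Y²] = (-8)²(0.2) + (1)²(0.4) + (4)²(0.2) + (6)²(0.2) = 23.6
Var(Y) = E[Y²] − (E[Y])² = 23.6 − (0.8)² = 22.96

22.96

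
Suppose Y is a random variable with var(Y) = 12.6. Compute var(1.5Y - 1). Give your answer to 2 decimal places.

28.35

var(1.5Y - 1) = (1.5)²·var(Y) = 2.25·12.6 = 28.35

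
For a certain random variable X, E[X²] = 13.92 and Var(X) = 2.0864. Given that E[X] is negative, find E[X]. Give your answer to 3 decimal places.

-3.440

(E[X])² = E[X²] − Var(X) = 13.92 − 2.0864 = 11.8336
E[X] = −√11.8336 = -3.44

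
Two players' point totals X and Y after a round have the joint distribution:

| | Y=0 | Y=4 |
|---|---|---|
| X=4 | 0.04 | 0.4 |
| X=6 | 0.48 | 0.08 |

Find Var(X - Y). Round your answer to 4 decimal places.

8.0000

E[X] = 5.12,  E[Y] = 1.92,  E[XY] = 8.32
Var(X) = 27.2 − (5.12)² = 0.9856;  Var(Y) = 7.68 − (1.92)² = 3.9936
cov(X,Y) = 8.32 − (5.12)(1.92) = -1.5104
Var(X - Y) = (1)²·0.9856 + (-1)²·3.9936 + 2·(1)·(-1)·-1.5104 = 8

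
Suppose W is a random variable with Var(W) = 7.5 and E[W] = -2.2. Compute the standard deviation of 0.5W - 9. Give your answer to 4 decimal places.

Var(0.5W - 9) = (0.5)²·7.5 = 1.875
σ(0.5W - 9) = √1.875 ≈ 1.3693

1.3693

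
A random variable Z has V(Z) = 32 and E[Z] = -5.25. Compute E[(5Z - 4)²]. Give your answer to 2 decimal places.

1715.06

E[5Z - 4] = 5·-5.25 − 4 = -30.25
V(5Z - 4) = (5)²·32 = 800
E[(5Z - 4)²] = V((5Z - 4)) + (E[(5Z - 4)])² = 800 + (-30.25)² = 1715.0625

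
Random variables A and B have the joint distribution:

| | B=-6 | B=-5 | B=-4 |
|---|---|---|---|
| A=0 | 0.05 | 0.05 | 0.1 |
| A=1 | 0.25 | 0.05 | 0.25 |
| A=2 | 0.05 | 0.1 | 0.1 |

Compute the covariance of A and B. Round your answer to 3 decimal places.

-0.005

E[A] = 1.05,  E[B] = -4.9
E[AB] = -5.15
cov(A,B) = E[AB] − E[A]E[B] = -5.15 − (1.05)(-4.9) = -0.005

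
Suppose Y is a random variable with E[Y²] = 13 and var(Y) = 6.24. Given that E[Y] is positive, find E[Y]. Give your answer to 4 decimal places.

(E[Y])² = E[Y²] − var(Y) = 13 − 6.24 = 6.76
E[Y] = √6.76 = 2.6

2.6000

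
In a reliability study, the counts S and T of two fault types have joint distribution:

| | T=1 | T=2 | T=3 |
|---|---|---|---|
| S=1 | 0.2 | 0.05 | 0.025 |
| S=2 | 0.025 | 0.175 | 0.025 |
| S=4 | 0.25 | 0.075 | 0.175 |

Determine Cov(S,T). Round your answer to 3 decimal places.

0.206

E[S] = 2.725,  E[T] = 1.75
E[ST] = 4.975
Cov(S,T) = E[ST] − E[S]E[T] = 4.975 − (2.725)(1.75) = 0.20625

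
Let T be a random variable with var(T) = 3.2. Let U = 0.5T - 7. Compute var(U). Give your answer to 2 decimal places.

0.80

var(0.5T - 7) = (0.5)²·var(T) = 0.25·3.2 = 0.8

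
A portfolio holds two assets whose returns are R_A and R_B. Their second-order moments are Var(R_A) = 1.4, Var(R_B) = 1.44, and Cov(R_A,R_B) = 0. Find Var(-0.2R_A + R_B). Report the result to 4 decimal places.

1.4960

Var(-0.2R_A + R_B) = (-0.2)²·Var(R_A) + (1)²·Var(R_B) + 2·(-0.2)·(1)·Cov(R_A,R_B)
= 0.04·1.4 + 1·1.44 + -0.4·0 = 1.496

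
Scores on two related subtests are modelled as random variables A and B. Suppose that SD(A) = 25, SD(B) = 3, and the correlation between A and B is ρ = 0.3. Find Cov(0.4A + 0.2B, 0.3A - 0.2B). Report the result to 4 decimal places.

74.1900

Var(A) = (25)² = 625;  Var(B) = (3)² = 9
Cov(A,B) = ρ·SD(A)·SD(B) = 0.3·25·3 = 22.5
Cov(0.4A + 0.2B, 0.3A - 0.2B) = (0.4)(0.3)Var(A) + (0.2)(-0.2)Var(B) + [(0.4)(-0.2) + (0.2)(0.3)]Cov(A,B)
= 0.12·625 + -0.04·9 + -0.02·22.5 = 74.19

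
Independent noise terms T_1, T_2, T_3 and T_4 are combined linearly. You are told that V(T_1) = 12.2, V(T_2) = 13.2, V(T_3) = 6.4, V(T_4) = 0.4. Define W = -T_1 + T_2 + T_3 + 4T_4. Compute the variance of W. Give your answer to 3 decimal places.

By independence, V(W) = (-1)²V(T_1) + (1)²V(T_2) + (1)²V(T_3) + (4)²V(T_4)
= (-1)²·12.2 + (1)²·13.2 + (1)²·6.4 + (4)²·0.4 = 38.2

38.200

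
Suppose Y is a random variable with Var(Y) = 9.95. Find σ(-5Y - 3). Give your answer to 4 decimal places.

Var(-5Y - 3) = (-5)²·9.95 = 248.75
σ(-5Y - 3) = √248.75 ≈ 15.7718

15.7718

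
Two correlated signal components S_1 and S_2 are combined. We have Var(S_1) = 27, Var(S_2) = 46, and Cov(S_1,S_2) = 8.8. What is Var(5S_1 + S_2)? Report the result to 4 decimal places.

Var(5S_1 + S_2) = (5)²·Var(S_1) + (1)²·Var(S_2) + 2·(5)·(1)·Cov(S_1,S_2)
= 25·27 + 1·46 + 10·8.8 = 809

809.0000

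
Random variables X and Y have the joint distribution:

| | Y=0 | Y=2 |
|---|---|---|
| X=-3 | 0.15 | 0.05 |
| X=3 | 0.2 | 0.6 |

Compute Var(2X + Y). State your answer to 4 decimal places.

27.7900

E[X] = 1.8,  E[Y] = 1.3,  E[XY] = 3.3
Var(X) = 9 − (1.8)² = 5.76;  Var(Y) = 2.6 − (1.3)² = 0.91
cov(X,Y) = 3.3 − (1.8)(1.3) = 0.96
Var(2X + Y) = (2)²·5.76 + (1)²·0.91 + 2·(2)·(1)·0.96 = 27.79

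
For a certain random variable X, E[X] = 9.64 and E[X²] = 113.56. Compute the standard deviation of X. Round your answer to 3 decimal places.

4.542

V(X) = 113.56 − (9.64)² = 20.6304
SD(X) = √20.6304 ≈ 4.542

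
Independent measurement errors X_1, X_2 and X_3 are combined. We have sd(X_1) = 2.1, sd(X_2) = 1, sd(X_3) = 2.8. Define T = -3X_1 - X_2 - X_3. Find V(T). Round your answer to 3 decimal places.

V(X_1) = 4.41, V(X_2) = 1, V(X_3) = 7.84
By independence, V(T) = (-3)²V(X_1) + (-1)²V(X_2) + (-1)²V(X_3)
= (-3)²·4.41 + (-1)²·1 + (-1)²·7.84 = 48.53

48.530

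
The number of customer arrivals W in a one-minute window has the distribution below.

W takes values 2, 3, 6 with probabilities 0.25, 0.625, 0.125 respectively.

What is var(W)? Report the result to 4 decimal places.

1.3594

E[W] = (2)(0.25) + (3)(0.625) + (6)(0.125) = 3.125
E[W²] = (2)²(0.25) + (3)²(0.625) + (6)²(0.125) = 11.125
var(W) = E[W²] − (E[W])² = 11.125 − (3.125)² = 1.359375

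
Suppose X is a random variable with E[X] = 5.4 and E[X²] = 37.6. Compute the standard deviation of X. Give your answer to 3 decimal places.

Var(X) = 37.6 − (5.4)² = 8.44
SD(X) = √8.44 ≈ 2.905

2.905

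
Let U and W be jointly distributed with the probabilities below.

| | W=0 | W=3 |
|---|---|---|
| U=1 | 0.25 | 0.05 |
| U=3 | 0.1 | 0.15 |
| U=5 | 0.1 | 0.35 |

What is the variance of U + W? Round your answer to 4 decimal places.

E[U] = 3.3,  E[W] = 1.65,  E[UW] = 6.75
V(U) = 13.8 − (3.3)² = 2.91;  V(W) = 4.95 − (1.65)² = 2.2275
Cov(U,W) = 6.75 − (3.3)(1.65) = 1.305
V(U + W) = (1)²·2.91 + (1)²·2.2275 + 2·(1)·(1)·1.305 = 7.7475

7.7475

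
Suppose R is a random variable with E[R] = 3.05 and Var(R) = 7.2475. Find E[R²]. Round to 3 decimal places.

E[R²] = Var(R) + (E[R])² = 7.2475 + (3.05)² = 16.55

16.550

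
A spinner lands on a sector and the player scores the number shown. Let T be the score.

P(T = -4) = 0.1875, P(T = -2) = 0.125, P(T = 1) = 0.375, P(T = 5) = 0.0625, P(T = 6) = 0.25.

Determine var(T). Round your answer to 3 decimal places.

13.027

E[T] = (-4)(0.1875) + (-2)(0.125) + (1)(0.375) + (5)(0.0625) + (6)(0.25) = 1.1875
E[T²] = (-4)²(0.1875) + (-2)²(0.125) + (1)²(0.375) + (5)²(0.0625) + (6)²(0.25) = 14.4375
var(T) = E[T²] − (E[T])² = 14.4375 − (1.1875)² = 13.02734375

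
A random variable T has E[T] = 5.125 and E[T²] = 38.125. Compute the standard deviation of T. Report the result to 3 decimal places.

Var(T) = 38.125 − (5.125)² = 11.859375
SD(T) = √11.859375 ≈ 3.444

3.444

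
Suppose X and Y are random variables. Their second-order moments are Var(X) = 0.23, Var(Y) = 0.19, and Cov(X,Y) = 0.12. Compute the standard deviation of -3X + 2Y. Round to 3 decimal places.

1.179

Var(-3X + 2Y) = (-3)²·Var(X) + (2)²·Var(Y) + 2·(-3)·(2)·Cov(X,Y)
= 9·0.23 + 4·0.19 + -12·0.12 = 1.39
σ(-3X + 2Y) = √1.39 ≈ 1.179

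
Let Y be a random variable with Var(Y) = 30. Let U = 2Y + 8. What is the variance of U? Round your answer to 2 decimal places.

120.00

Var(2Y + 8) = (2)²·Var(Y) = 4·30 = 120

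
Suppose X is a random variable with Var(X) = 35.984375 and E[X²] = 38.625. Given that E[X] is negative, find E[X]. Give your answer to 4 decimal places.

(E[X])² = E[X²] − Var(X) = 38.625 − 35.984375 = 2.640625
E[X] = −√2.640625 = -1.625

-1.6250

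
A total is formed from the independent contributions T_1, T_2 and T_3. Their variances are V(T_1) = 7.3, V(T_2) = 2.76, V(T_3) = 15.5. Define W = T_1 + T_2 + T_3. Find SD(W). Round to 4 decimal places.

5.0557

By independence, V(W) = (1)²V(T_1) + (1)²V(T_2) + (1)²V(T_3)
= (1)²·7.3 + (1)²·2.76 + (1)²·15.5 = 25.56
SD(W) = √25.56 ≈ 5.0557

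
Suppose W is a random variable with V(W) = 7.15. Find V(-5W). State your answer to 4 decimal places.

V(-5W) = (-5)²·V(W) = 25·7.15 = 178.75

178.7500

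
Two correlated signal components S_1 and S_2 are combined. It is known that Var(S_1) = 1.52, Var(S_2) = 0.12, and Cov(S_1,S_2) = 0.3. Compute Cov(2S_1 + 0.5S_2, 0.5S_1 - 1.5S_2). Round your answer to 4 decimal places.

0.6050

Cov(2S_1 + 0.5S_2, 0.5S_1 - 1.5S_2) = (2)(0.5)Var(S_1) + (0.5)(-1.5)Var(S_2) + [(2)(-1.5) + (0.5)(0.5)]Cov(S_1,S_2)
= 1·1.52 + -0.75·0.12 + -2.75·0.3 = 0.605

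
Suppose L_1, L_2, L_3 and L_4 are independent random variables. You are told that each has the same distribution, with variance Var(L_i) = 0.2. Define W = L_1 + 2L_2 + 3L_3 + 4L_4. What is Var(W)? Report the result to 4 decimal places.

By independence, Var(W) = (1)²Var(L_1) + (2)²Var(L_2) + (3)²Var(L_3) + (4)²Var(L_4)
= (1)²·0.2 + (2)²·0.2 + (3)²·0.2 + (4)²·0.2 = 6

6.0000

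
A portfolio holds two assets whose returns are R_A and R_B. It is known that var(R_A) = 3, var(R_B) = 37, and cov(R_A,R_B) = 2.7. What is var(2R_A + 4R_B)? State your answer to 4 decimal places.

647.2000

var(2R_A + 4R_B) = (2)²·var(R_A) + (4)²·var(R_B) + 2·(2)·(4)·cov(R_A,R_B)
= 4·3 + 16·37 + 16·2.7 = 647.2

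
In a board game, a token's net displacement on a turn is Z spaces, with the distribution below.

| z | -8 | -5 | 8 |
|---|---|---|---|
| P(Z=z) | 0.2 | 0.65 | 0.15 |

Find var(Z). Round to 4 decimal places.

E[Z] = (-8)(0.2) + (-5)(0.65) + (8)(0.15) = -3.65
E[Z²] = (-8)²(0.2) + (-5)²(0.65) + (8)²(0.15) = 38.65
var(Z) = E[Z²] − (E[Z])² = 38.65 − (-3.65)² = 25.3275

25.3275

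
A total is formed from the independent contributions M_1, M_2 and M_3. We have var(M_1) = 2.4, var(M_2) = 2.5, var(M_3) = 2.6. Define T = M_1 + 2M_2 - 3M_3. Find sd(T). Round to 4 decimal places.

5.9833

By independence, var(T) = (1)²var(M_1) + (2)²var(M_2) + (-3)²var(M_3)
= (1)²·2.4 + (2)²·2.5 + (-3)²·2.6 = 35.8
sd(T) = √35.8 ≈ 5.9833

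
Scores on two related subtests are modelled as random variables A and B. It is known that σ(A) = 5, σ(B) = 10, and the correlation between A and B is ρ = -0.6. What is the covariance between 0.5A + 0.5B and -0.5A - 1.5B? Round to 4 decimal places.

-51.2500

V(A) = (5)² = 25;  V(B) = (10)² = 100
cov(A,B) = ρ·σ(A)·σ(B) = -0.6·5·10 = -30
cov(0.5A + 0.5B, -0.5A - 1.5B) = (0.5)(-0.5)V(A) + (0.5)(-1.5)V(B) + [(0.5)(-1.5) + (0.5)(-0.5)]cov(A,B)
= -0.25·25 + -0.75·100 + -1·-30 = -51.25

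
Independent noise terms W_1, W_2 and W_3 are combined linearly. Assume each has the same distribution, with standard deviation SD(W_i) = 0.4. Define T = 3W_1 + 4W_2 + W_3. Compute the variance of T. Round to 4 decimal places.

4.1600

V(W_i) = (0.4)² = 0.16
By independence, V(T) = (3)²V(W_1) + (4)²V(W_2) + (1)²V(W_3)
= (3)²·0.16 + (4)²·0.16 + (1)²·0.16 = 4.16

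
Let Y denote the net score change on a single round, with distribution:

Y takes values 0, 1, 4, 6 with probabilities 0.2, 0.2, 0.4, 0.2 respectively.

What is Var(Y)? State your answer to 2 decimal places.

4.80

E[Y] = (0)(0.2) + (1)(0.2) + (4)(0.4) + (6)(0.2) = 3
E[Y²] = (0)²(0.2) + (1)²(0.2) + (4)²(0.4) + (6)²(0.2) = 13.8
Var(Y) = E[Y²] − (E[Y])² = 13.8 − (3)² = 4.8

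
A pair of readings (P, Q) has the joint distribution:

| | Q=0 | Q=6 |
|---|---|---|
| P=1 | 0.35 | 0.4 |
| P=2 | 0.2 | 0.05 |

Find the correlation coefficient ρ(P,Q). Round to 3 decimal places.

-0.290

E[P] = 1.25,  E[Q] = 2.7
E[PQ] = 3
Cov(P,Q) = E[PQ] − E[P]E[Q] = 3 − (1.25)(2.7) = -0.375
V(P) = 0.1875,  V(Q) = 8.91
ρ = -0.375 / √(0.1875·8.91) ≈ -0.290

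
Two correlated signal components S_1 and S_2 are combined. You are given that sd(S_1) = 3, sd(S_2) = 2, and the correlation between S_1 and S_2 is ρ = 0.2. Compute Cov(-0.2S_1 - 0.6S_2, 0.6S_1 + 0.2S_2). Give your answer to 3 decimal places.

-2.040

Var(S_1) = (3)² = 9;  Var(S_2) = (2)² = 4
Cov(S_1,S_2) = ρ·sd(S_1)·sd(S_2) = 0.2·3·2 = 1.2
Cov(-0.2S_1 - 0.6S_2, 0.6S_1 + 0.2S_2) = (-0.2)(0.6)Var(S_1) + (-0.6)(0.2)Var(S_2) + [(-0.2)(0.2) + (-0.6)(0.6)]Cov(S_1,S_2)
= -0.12·9 + -0.12·4 + -0.4·1.2 = -2.04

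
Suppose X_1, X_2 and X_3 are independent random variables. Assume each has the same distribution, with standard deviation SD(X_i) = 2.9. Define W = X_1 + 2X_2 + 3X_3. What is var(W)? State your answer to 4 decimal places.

117.7400

var(X_i) = (2.9)² = 8.41
By independence, var(W) = (1)²var(X_1) + (2)²var(X_2) + (3)²var(X_3)
= (1)²·8.41 + (2)²·8.41 + (3)²·8.41 = 117.74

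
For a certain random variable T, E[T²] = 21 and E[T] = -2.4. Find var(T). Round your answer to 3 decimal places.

var(T) = 21 − (-2.4)² = 15.24

15.240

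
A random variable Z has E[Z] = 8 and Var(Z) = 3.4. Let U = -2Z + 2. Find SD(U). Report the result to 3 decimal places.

Var(-2Z + 2) = (-2)²·3.4 = 13.6
SD(U) = √13.6 ≈ 3.688

3.688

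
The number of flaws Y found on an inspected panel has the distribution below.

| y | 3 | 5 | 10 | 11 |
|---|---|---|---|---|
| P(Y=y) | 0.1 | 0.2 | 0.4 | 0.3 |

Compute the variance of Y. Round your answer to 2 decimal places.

E[Y] = (3)(0.1) + (5)(0.2) + (10)(0.4) + (11)(0.3) = 8.6
E[Y²] = (3)²(0.1) + (5)²(0.2) + (10)²(0.4) + (11)²(0.3) = 82.2
V(Y) = E[Y²] − (E[Y])² = 82.2 − (8.6)² = 8.24

8.24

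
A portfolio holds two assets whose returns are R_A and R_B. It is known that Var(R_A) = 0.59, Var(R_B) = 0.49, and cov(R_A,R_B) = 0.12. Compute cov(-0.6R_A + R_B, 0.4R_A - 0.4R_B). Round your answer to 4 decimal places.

cov(-0.6R_A + R_B, 0.4R_A - 0.4R_B) = (-0.6)(0.4)Var(R_A) + (1)(-0.4)Var(R_B) + [(-0.6)(-0.4) + (1)(0.4)]cov(R_A,R_B)
= -0.24·0.59 + -0.4·0.49 + 0.64·0.12 = -0.2608

-0.2608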